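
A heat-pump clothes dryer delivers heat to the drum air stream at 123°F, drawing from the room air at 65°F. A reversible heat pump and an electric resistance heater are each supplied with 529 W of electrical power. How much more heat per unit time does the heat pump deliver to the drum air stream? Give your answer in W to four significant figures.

4785 W

In absolute terms T_C = 291.48 K and T_H = 323.71 K, so ΔT = 32.22 K.
COP_Carnot = T_H/ΔT = 323.71/32.22 = 10.05.
The heat pump delivers Q̇_H = COP × Ẇ = 5314 W; the resistance heater delivers Ẇ = 529.0 W.
Extra = (COP − 1)·Ẇ = 4785 W.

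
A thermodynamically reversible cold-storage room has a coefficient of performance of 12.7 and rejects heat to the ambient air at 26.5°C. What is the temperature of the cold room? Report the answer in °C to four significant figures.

For a Carnot refrigerator COP_R = T_C/(T_H − T_C), so T_C = COP·T_H/(1 + COP).
With T_H = 299.65 K, T_C = 12.7 × 299.65/13.70 = 277.78 K.
Converting, 277.78 K = 4.63°C.

4.628 °C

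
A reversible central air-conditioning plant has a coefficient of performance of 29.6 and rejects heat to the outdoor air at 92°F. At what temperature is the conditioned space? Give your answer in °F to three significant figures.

For a Carnot refrigerator COP_R = T_C/(T_H − T_C), so T_C = COP·T_H/(1 + COP).
With T_H = 306.48 K, T_C = 29.6 × 306.48/30.60 = 296.47 K.
Converting, 296.47 K = 73.97°F.

74.0 °F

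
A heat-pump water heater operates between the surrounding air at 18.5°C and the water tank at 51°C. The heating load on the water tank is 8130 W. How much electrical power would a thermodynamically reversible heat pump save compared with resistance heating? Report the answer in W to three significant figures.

In absolute terms T_C = 291.65 K and T_H = 324.15 K, so ΔT = 32.50 K.
COP_Carnot = T_H/ΔT = 324.15/32.50 = 9.974.
Resistance heating needs Ẇ_res = Q̇_H = 8130 W; the reversible heat pump needs only Ẇ_hp = Q̇_H/COP = 815.1 W.
Saving = 8130 − 815.1 = 7315 W.

7310 W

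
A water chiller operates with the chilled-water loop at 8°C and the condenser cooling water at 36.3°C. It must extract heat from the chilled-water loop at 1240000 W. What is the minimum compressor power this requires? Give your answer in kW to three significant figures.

125 kW

In absolute terms T_C = 281.15 K and T_H = 309.45 K, so ΔT = 28.30 K.
COP_Carnot = T_C/ΔT = 281.15/28.30 = 9.935.
Ẇ_min = Q̇/COP_Carnot = 1240000/9.935 = 124800 W = 124.8 kW.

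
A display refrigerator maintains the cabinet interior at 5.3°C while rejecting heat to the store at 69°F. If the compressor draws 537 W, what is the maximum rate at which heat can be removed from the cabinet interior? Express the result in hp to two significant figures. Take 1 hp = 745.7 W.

In absolute terms T_C = 278.45 K and T_H = 293.71 K, so ΔT = 15.26 K.
COP_Carnot = T_C/ΔT = 278.45/15.26 = 18.25.
Q̇_max = COP_Carnot × Ẇ = 18.25 × 537.0 W = 9802 W = 13.14 hp.

13 hp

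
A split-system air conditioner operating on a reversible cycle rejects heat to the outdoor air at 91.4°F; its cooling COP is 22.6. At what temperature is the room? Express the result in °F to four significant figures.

For a Carnot refrigerator COP_R = T_C/(T_H − T_C), so T_C = COP·T_H/(1 + COP).
With T_H = 306.15 K, T_C = 22.6 × 306.15/23.60 = 293.18 K.
Converting, 293.18 K = 68.05°F.

68.05 °F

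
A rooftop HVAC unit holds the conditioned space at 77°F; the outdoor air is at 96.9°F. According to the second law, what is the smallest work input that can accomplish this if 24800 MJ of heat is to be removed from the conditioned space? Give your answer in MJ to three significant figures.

In absolute terms T_C = 298.15 K and T_H = 309.21 K, so ΔT = 11.06 K.
The reversible limit is COP_R = T_C/ΔT = 26.97, so W_min = Q_C/COP = Q_C·ΔT/T_C.
W_min = 24800 × 11.06/298.15 = 919.6 MJ.

920 MJ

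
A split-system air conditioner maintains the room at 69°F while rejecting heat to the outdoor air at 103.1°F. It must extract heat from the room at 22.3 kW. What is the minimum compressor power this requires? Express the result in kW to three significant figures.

In absolute terms T_C = 293.71 K and T_H = 312.65 K, so ΔT = 18.94 K.
COP_Carnot = T_C/ΔT = 293.71/18.94 = 15.50.
Ẇ_min = Q̇/COP_Carnot = 22.30/15.50 = 1.438 kW.

1.44 kW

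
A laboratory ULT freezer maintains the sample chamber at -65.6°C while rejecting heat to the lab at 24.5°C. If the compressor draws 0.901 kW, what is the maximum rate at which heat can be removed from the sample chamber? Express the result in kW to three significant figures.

In absolute terms T_C = 207.55 K and T_H = 297.65 K, so ΔT = 90.10 K.
COP_Carnot = T_C/ΔT = 207.55/90.10 = 2.304.
Q̇_max = COP_Carnot × Ẇ = 2.304 × 0.9010 kW = 2.076 kW.

2.08 kW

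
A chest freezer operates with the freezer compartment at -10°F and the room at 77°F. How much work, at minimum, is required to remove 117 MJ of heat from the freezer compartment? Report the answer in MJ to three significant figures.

In absolute terms T_C = 249.82 K and T_H = 298.15 K, so ΔT = 48.33 K.
The reversible limit is COP_R = T_C/ΔT = 5.169, so W_min = Q_C/COP = Q_C·ΔT/T_C.
W_min = 117.0 × 48.33/249.82 = 22.64 MJ.

22.6 MJ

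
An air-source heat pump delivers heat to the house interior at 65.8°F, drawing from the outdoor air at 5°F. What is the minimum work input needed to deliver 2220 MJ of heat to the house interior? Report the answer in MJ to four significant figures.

256.9 MJ

In absolute terms T_C = 258.15 K and T_H = 291.93 K, so ΔT = 33.78 K.
The reversible limit is COP_HP = T_H/ΔT = 8.643, so W_min = Q_H/COP = Q_H·ΔT/T_H.
W_min = 2220 × 33.78/291.93 = 256.9 MJ.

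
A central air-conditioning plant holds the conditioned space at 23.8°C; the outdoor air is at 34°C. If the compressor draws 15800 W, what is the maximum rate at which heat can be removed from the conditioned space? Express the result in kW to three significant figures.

460 kW

In absolute terms T_C = 296.95 K and T_H = 307.15 K, so ΔT = 10.20 K.
COP_Carnot = T_C/ΔT = 296.95/10.20 = 29.11.
Q̇_max = COP_Carnot × Ẇ = 29.11 × 15800 W = 460000 W = 460.0 kW.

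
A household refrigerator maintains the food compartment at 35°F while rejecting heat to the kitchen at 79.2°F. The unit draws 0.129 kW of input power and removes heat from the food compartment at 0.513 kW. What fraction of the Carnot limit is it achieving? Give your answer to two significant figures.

COP_actual = Q̇_C/Ẇ = 0.5130/0.1290 = 3.977.
In absolute terms T_C = 274.82 K and T_H = 299.37 K, so ΔT = 24.56 K.
COP_Carnot = T_C/ΔT = 274.82/24.56 = 11.19.
η_II = COP_actual/COP_Carnot = 3.977/11.19 = 0.3553.

0.36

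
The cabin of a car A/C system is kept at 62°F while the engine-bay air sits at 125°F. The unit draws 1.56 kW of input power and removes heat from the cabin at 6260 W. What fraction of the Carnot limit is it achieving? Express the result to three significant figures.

Converting, Q̇_C = 6260 W = 6.260 kW, so COP_actual = Q̇_C/Ẇ = 6.260/1.560 = 4.013.
In absolute terms T_C = 289.82 K and T_H = 324.82 K, so ΔT = 35.00 K.
COP_Carnot = T_C/ΔT = 289.82/35.00 = 8.280.
η_II = COP_actual/COP_Carnot = 4.013/8.280 = 0.4846.

0.485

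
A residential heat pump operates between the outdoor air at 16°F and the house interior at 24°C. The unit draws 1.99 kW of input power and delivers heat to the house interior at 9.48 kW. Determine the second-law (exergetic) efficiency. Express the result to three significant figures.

0.527

COP_actual = Q̇_H/Ẇ = 9.480/1.990 = 4.764.
In absolute terms T_C = 264.26 K and T_H = 297.15 K, so ΔT = 32.89 K.
COP_Carnot = T_H/ΔT = 297.15/32.89 = 9.035.
η_II = COP_actual/COP_Carnot = 4.764/9.035 = 0.5273.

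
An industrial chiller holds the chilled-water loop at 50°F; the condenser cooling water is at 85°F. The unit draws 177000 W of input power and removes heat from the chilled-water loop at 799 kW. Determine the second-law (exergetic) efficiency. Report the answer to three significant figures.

0.310

Converting, Q̇_C = 799.0 kW = 799000 W, so COP_actual = Q̇_C/Ẇ = 799000/177000 = 4.514.
In absolute terms T_C = 283.15 K and T_H = 302.59 K, so ΔT = 19.44 K.
COP_Carnot = T_C/ΔT = 283.15/19.44 = 14.56.
η_II = COP_actual/COP_Carnot = 4.514/14.56 = 0.3100.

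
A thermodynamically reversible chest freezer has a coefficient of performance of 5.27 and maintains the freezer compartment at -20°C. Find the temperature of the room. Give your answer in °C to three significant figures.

COP_R = T_C/(T_H − T_C) gives T_H − T_C = T_C/COP.
With T_C = 253.15 K, T_H = 253.15 × (1 + 1/5.27) = 301.19 K.
Converting, 301.19 K = 28.04°C.

28.0 °C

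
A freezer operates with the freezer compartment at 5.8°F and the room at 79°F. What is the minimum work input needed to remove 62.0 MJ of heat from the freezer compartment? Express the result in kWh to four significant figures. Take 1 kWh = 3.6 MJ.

2.708 kWh

In absolute terms T_C = 258.59 K and T_H = 299.26 K, so ΔT = 40.67 K.
The reversible limit is COP_R = T_C/ΔT = 6.359, so W_min = Q_C/COP = Q_C·ΔT/T_C.
W_min = 62.00 × 40.67/258.59 = 9.750 MJ = 2.708 kWh.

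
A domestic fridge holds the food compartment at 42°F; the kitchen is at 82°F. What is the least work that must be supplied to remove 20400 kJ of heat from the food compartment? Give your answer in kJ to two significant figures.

1600 kJ

In absolute terms T_C = 278.71 K and T_H = 300.93 K, so ΔT = 22.22 K.
The reversible limit is COP_R = T_C/ΔT = 12.54, so W_min = Q_C/COP = Q_C·ΔT/T_C.
W_min = 20400 × 22.22/278.71 = 1627 kJ.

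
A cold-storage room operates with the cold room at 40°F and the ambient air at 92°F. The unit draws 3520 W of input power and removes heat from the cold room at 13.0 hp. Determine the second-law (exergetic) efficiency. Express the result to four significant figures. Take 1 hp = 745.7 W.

Converting, Q̇_C = 13.00 hp = 9694 W, so COP_actual = Q̇_C/Ẇ = 9694/3520 = 2.754.
In absolute terms T_C = 277.59 K and T_H = 306.48 K, so ΔT = 28.89 K.
COP_Carnot = T_C/ΔT = 277.59/28.89 = 9.609.
η_II = COP_actual/COP_Carnot = 2.754/9.609 = 0.2866.

0.2866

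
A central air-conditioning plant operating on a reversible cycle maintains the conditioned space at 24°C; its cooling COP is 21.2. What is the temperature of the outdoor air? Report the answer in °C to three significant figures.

38.0 °C

COP_R = T_C/(T_H − T_C) gives T_H − T_C = T_C/COP.
With T_C = 297.15 K, T_H = 297.15 × (1 + 1/21.2) = 311.17 K.
Converting, 311.17 K = 38.02°C.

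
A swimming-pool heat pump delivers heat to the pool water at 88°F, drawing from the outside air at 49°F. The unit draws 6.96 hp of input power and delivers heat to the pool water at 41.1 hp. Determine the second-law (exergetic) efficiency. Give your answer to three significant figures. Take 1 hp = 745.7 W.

0.421

COP_actual = Q̇_H/Ẇ = 41.10/6.960 = 5.905.
In absolute terms T_C = 282.59 K and T_H = 304.26 K, so ΔT = 21.67 K.
COP_Carnot = T_H/ΔT = 304.26/21.67 = 14.04.
η_II = COP_actual/COP_Carnot = 5.905/14.04 = 0.4205.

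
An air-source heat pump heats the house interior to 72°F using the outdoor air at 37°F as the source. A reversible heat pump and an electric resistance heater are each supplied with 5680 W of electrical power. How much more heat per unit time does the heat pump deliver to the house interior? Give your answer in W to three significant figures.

80600 W

In absolute terms T_C = 275.93 K and T_H = 295.37 K, so ΔT = 19.44 K.
COP_Carnot = T_H/ΔT = 295.37/19.44 = 15.19.
The heat pump delivers Q̇_H = COP × Ẇ = 86280 W; the resistance heater delivers Ẇ = 5680 W.
Extra = (COP − 1)·Ẇ = 80600 W.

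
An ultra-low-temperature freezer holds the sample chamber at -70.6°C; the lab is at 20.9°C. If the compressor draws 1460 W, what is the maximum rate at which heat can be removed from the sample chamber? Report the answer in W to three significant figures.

In absolute terms T_C = 202.55 K and T_H = 294.05 K, so ΔT = 91.50 K.
COP_Carnot = T_C/ΔT = 202.55/91.50 = 2.214.
Q̇_max = COP_Carnot × Ẇ = 2.214 × 1460 W = 3232 W.

3230 W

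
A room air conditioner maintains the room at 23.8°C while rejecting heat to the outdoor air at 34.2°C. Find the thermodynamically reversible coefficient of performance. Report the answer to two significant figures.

In absolute terms T_C = 296.95 K and T_H = 307.35 K, so ΔT = 10.40 K.
For a reversible cycle, COP_Carnot = T_C/ΔT = 296.95/10.40 = 28.55.

29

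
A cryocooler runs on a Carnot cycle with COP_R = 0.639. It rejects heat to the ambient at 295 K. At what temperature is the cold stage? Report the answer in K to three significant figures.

115 K

For a Carnot refrigerator COP_R = T_C/(T_H − T_C), so T_C = COP·T_H/(1 + COP).
With T_H = 295.00 K, T_C = 0.639 × 295.00/1.639 = 115.01 K.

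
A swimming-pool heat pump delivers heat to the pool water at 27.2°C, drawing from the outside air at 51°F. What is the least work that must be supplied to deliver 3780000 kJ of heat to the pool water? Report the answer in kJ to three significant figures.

209000 kJ

In absolute terms T_C = 283.71 K and T_H = 300.35 K, so ΔT = 16.64 K.
The reversible limit is COP_HP = T_H/ΔT = 18.05, so W_min = Q_H/COP = Q_H·ΔT/T_H.
W_min = 3780000 × 16.64/300.35 = 209500 kJ.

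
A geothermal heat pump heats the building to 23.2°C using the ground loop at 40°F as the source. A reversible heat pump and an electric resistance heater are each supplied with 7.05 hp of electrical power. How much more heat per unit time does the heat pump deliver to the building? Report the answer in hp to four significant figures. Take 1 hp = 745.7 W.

104.3 hp

In absolute terms T_C = 277.59 K and T_H = 296.35 K, so ΔT = 18.76 K.
COP_Carnot = T_H/ΔT = 296.35/18.76 = 15.80.
The heat pump delivers Q̇_H = COP × Ẇ = 111.4 hp; the resistance heater delivers Ẇ = 7.050 hp.
Extra = (COP − 1)·Ẇ = 104.3 hp.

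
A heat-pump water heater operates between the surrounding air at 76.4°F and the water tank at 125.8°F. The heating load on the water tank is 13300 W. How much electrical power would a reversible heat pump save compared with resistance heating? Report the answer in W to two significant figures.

In absolute terms T_C = 297.82 K and T_H = 325.26 K, so ΔT = 27.44 K.
COP_Carnot = T_H/ΔT = 325.26/27.44 = 11.85.
Resistance heating needs Ẇ_res = Q̇_H = 13300 W; the reversible heat pump needs only Ẇ_hp = Q̇_H/COP = 1122 W.
Saving = 13300 − 1122 = 12180 W.

12000 W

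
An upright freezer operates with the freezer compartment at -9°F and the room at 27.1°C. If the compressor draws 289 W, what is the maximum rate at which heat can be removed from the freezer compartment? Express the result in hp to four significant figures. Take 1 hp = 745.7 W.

1.945 hp

In absolute terms T_C = 250.37 K and T_H = 300.25 K, so ΔT = 49.88 K.
COP_Carnot = T_C/ΔT = 250.37/49.88 = 5.020.
Q̇_max = COP_Carnot × Ẇ = 5.020 × 289.0 W = 1451 W = 1.945 hp.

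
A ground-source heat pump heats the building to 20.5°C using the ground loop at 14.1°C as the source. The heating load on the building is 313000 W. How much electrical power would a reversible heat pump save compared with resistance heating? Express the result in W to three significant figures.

306000 W

In absolute terms T_C = 287.25 K and T_H = 293.65 K, so ΔT = 6.400 K.
COP_Carnot = T_H/ΔT = 293.65/6.400 = 45.88.
Resistance heating needs Ẇ_res = Q̇_H = 313000 W; the reversible heat pump needs only Ẇ_hp = Q̇_H/COP = 6822 W.
Saving = 313000 − 6822 = 306200 W.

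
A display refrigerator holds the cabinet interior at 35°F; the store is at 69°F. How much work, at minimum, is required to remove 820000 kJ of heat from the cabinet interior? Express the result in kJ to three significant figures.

In absolute terms T_C = 274.82 K and T_H = 293.71 K, so ΔT = 18.89 K.
The reversible limit is COP_R = T_C/ΔT = 14.55, so W_min = Q_C/COP = Q_C·ΔT/T_C.
W_min = 820000 × 18.89/274.82 = 56360 kJ.

56400 kJ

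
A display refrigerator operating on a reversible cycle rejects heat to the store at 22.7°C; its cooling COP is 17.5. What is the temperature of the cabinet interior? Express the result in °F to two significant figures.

44 °F

For a Carnot refrigerator COP_R = T_C/(T_H − T_C), so T_C = COP·T_H/(1 + COP).
With T_H = 295.85 K, T_C = 17.5 × 295.85/18.50 = 279.86 K.
Converting, 279.86 K = 44.07°F.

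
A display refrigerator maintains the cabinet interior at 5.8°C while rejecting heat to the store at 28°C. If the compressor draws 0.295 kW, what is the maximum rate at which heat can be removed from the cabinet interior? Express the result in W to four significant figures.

In absolute terms T_C = 278.95 K and T_H = 301.15 K, so ΔT = 22.20 K.
COP_Carnot = T_C/ΔT = 278.95/22.20 = 12.57.
Q̇_max = COP_Carnot × Ẇ = 12.57 × 0.2950 kW = 3.707 kW = 3707 W.

3707 W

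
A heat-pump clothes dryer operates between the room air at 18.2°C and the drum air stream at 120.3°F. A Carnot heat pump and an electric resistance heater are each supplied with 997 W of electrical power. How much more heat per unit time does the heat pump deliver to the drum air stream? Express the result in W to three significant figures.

9410 W

In absolute terms T_C = 291.35 K and T_H = 322.21 K, so ΔT = 30.86 K.
COP_Carnot = T_H/ΔT = 322.21/30.86 = 10.44.
The heat pump delivers Q̇_H = COP × Ẇ = 10410 W; the resistance heater delivers Ẇ = 997.0 W.
Extra = (COP − 1)·Ẇ = 9414 W.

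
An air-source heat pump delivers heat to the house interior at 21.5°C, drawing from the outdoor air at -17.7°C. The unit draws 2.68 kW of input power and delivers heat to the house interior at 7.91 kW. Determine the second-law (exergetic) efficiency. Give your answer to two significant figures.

0.39

COP_actual = Q̇_H/Ẇ = 7.910/2.680 = 2.951.
In absolute terms T_C = 255.45 K and T_H = 294.65 K, so ΔT = 39.20 K.
COP_Carnot = T_H/ΔT = 294.65/39.20 = 7.517.
η_II = COP_actual/COP_Carnot = 2.951/7.517 = 0.3927.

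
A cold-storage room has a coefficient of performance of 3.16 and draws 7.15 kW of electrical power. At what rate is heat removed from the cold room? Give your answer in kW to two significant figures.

Q̇_C = COP × Ẇ = 3.16 × 7.150 = 22.59 kW.

23 kW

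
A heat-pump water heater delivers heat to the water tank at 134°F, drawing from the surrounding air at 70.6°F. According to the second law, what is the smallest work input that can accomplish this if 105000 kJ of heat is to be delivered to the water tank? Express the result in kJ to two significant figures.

In absolute terms T_C = 294.59 K and T_H = 329.82 K, so ΔT = 35.22 K.
The reversible limit is COP_HP = T_H/ΔT = 9.364, so W_min = Q_H/COP = Q_H·ΔT/T_H.
W_min = 105000 × 35.22/329.82 = 11210 kJ.

11000 kJ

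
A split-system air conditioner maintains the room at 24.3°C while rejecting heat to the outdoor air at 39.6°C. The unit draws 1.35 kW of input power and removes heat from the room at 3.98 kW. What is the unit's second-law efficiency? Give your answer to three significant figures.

COP_actual = Q̇_C/Ẇ = 3.980/1.350 = 2.948.
In absolute terms T_C = 297.45 K and T_H = 312.75 K, so ΔT = 15.30 K.
COP_Carnot = T_C/ΔT = 297.45/15.30 = 19.44.
η_II = COP_actual/COP_Carnot = 2.948/19.44 = 0.1516.

0.152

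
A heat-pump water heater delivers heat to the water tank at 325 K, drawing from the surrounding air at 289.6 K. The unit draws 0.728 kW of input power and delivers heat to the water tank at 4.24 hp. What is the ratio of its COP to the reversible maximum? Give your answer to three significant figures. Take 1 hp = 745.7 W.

0.473

Converting, Q̇_H = 4.240 hp = 3.162 kW, so COP_actual = Q̇_H/Ẇ = 3.162/0.7280 = 4.343.
The reservoir spacing is ΔT = 325 − 289.6 = 35.40 K.
COP_Carnot = T_H/ΔT = 325.00/35.40 = 9.181.
η_II = COP_actual/COP_Carnot = 4.343/9.181 = 0.4731.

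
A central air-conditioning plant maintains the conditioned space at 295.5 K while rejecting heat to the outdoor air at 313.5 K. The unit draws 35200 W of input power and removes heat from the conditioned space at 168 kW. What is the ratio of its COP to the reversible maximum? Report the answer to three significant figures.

Converting, Q̇_C = 168.0 kW = 168000 W, so COP_actual = Q̇_C/Ẇ = 168000/35200 = 4.773.
The reservoir spacing is ΔT = 313.5 − 295.5 = 18.00 K.
COP_Carnot = T_C/ΔT = 295.50/18.00 = 16.42.
η_II = COP_actual/COP_Carnot = 4.773/16.42 = 0.2907.

0.291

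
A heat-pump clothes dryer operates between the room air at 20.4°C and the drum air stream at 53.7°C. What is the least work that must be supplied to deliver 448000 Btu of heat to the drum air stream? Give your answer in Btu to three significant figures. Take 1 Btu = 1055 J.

45600 Btu

In absolute terms T_C = 293.55 K and T_H = 326.85 K, so ΔT = 33.30 K.
The reversible limit is COP_HP = T_H/ΔT = 9.815, so W_min = Q_H/COP = Q_H·ΔT/T_H.
W_min = 448000 × 33.30/326.85 = 45640 Btu.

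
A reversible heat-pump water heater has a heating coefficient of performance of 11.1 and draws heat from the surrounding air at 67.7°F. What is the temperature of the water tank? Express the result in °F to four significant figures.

119.9 °F

COP_HP = T_H/(T_H − T_C) rearranges to T_H = COP·T_C/(COP − 1).
With T_C = 292.98 K, T_H = 11.1 × 292.98/10.10 = 321.99 K.
Converting, 321.99 K = 119.91°F.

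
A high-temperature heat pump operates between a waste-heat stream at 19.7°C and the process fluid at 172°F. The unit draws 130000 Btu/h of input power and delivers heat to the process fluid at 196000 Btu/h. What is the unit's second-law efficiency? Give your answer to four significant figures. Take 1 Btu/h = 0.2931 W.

0.2495

COP_actual = Q̇_H/Ẇ = 196000/130000 = 1.508.
In absolute terms T_C = 292.85 K and T_H = 350.93 K, so ΔT = 58.08 K.
COP_Carnot = T_H/ΔT = 350.93/58.08 = 6.042.
η_II = COP_actual/COP_Carnot = 1.508/6.042 = 0.2495.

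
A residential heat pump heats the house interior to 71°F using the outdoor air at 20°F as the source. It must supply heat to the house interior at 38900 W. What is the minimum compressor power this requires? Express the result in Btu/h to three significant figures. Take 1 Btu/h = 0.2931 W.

12800 Btu/h

In absolute terms T_C = 266.48 K and T_H = 294.82 K, so ΔT = 28.33 K.
COP_Carnot = T_H/ΔT = 294.82/28.33 = 10.41.
Ẇ_min = Q̇/COP_Carnot = 38900/10.41 = 3738 W = 12750 Btu/h.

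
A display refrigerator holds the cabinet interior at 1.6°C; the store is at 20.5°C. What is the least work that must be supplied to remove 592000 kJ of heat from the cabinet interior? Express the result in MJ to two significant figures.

41 MJ

In absolute terms T_C = 274.75 K and T_H = 293.65 K, so ΔT = 18.90 K.
The reversible limit is COP_R = T_C/ΔT = 14.54, so W_min = Q_C/COP = Q_C·ΔT/T_C.
W_min = 592000 × 18.90/274.75 = 40720 kJ = 40.72 MJ.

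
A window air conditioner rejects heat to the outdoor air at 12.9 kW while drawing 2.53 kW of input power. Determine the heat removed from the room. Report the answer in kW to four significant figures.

10.37 kW

For a cyclic device the first law requires Q̇_H = Q̇_C + Ẇ.
Q̇_C = Q̇_H − Ẇ = 10.37 kW.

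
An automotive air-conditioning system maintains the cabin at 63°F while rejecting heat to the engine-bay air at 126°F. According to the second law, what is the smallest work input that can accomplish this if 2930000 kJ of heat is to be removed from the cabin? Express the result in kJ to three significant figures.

In absolute terms T_C = 290.37 K and T_H = 325.37 K, so ΔT = 35.00 K.
The reversible limit is COP_R = T_C/ΔT = 8.296, so W_min = Q_C/COP = Q_C·ΔT/T_C.
W_min = 2930000 × 35.00/290.37 = 353200 kJ.

353000 kJ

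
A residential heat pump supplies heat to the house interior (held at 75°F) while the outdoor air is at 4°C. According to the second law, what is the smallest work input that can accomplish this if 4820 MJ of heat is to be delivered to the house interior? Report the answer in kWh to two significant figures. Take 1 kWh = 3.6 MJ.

90 kWh

In absolute terms T_C = 277.15 K and T_H = 297.04 K, so ΔT = 19.89 K.
The reversible limit is COP_HP = T_H/ΔT = 14.93, so W_min = Q_H/COP = Q_H·ΔT/T_H.
W_min = 4820 × 19.89/297.04 = 322.7 MJ = 89.65 kWh.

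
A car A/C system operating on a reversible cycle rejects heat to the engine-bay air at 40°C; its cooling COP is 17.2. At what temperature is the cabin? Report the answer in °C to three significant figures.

For a Carnot refrigerator COP_R = T_C/(T_H − T_C), so T_C = COP·T_H/(1 + COP).
With T_H = 313.15 K, T_C = 17.2 × 313.15/18.20 = 295.94 K.
Converting, 295.94 K = 22.79°C.

22.8 °C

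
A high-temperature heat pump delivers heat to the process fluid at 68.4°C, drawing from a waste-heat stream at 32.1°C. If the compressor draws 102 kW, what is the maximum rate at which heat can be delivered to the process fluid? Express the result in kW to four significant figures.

In absolute terms T_C = 305.25 K and T_H = 341.55 K, so ΔT = 36.30 K.
COP_Carnot = T_H/ΔT = 341.55/36.30 = 9.409.
Q̇_max = COP_Carnot × Ẇ = 9.409 × 102.0 kW = 959.7 kW.

959.7 kW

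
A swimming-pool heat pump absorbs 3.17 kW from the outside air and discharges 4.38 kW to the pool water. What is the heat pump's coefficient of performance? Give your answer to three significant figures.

3.62

The first law gives Q̇_H = Q̇_C + Ẇ, so the three rates are Q̇_C = 3.170, Q̇_H = 4.380, Ẇ = 1.210 kW.
COP_HP = Q̇_H/Ẇ = 4.380/1.210 = 3.620.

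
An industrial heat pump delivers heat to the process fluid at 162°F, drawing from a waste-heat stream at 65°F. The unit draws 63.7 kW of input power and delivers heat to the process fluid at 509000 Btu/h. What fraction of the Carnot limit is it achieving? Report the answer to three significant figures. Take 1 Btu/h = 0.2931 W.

Converting, Q̇_H = 509000 Btu/h = 149.2 kW, so COP_actual = Q̇_H/Ẇ = 149.2/63.70 = 2.342.
In absolute terms T_C = 291.48 K and T_H = 345.37 K, so ΔT = 53.89 K.
COP_Carnot = T_H/ΔT = 345.37/53.89 = 6.409.
η_II = COP_actual/COP_Carnot = 2.342/6.409 = 0.3654.

0.365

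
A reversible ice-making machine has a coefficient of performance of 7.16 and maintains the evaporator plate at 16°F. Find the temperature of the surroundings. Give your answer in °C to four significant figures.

28.02 °C

COP_R = T_C/(T_H − T_C) gives T_H − T_C = T_C/COP.
With T_C = 264.26 K, T_H = 264.26 × (1 + 1/7.16) = 301.17 K.
Converting, 301.17 K = 28.02°C.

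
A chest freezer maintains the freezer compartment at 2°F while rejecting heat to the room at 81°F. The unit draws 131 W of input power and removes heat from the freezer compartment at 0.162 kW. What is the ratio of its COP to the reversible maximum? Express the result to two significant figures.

Converting, Q̇_C = 0.1620 kW = 162.0 W, so COP_actual = Q̇_C/Ẇ = 162.0/131.0 = 1.237.
In absolute terms T_C = 256.48 K and T_H = 300.37 K, so ΔT = 43.89 K.
COP_Carnot = T_C/ΔT = 256.48/43.89 = 5.844.
η_II = COP_actual/COP_Carnot = 1.237/5.844 = 0.2116.

0.21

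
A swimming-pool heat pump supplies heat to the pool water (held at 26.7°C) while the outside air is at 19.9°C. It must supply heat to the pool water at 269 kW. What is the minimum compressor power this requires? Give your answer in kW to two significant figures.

In absolute terms T_C = 293.05 K and T_H = 299.85 K, so ΔT = 6.800 K.
COP_Carnot = T_H/ΔT = 299.85/6.800 = 44.10.
Ẇ_min = Q̇/COP_Carnot = 269.0/44.10 = 6.100 kW.

6.1 kW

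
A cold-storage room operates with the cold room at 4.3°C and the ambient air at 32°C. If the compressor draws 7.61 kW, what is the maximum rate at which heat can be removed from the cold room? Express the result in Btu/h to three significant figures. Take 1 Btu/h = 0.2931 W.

260000 Btu/h

In absolute terms T_C = 277.45 K and T_H = 305.15 K, so ΔT = 27.70 K.
COP_Carnot = T_C/ΔT = 277.45/27.70 = 10.02.
Q̇_max = COP_Carnot × Ẇ = 10.02 × 7.610 kW = 76.22 kW = 260100 Btu/h.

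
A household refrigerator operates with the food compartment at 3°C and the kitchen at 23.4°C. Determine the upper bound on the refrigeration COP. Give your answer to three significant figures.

In absolute terms T_C = 276.15 K and T_H = 296.55 K, so ΔT = 20.40 K.
For a reversible cycle, COP_Carnot = T_C/ΔT = 276.15/20.40 = 13.54.

13.5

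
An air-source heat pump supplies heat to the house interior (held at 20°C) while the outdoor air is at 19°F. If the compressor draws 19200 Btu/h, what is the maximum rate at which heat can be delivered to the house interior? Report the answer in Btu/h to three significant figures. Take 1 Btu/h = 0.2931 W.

In absolute terms T_C = 265.93 K and T_H = 293.15 K, so ΔT = 27.22 K.
COP_Carnot = T_H/ΔT = 293.15/27.22 = 10.77.
Q̇_max = COP_Carnot × Ẇ = 10.77 × 19200 Btu/h = 206800 Btu/h.

207000 Btu/h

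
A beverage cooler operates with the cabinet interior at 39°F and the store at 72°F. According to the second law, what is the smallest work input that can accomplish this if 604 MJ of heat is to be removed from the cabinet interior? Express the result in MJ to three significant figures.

In absolute terms T_C = 277.04 K and T_H = 295.37 K, so ΔT = 18.33 K.
The reversible limit is COP_R = T_C/ΔT = 15.11, so W_min = Q_C/COP = Q_C·ΔT/T_C.
W_min = 604.0 × 18.33/277.04 = 39.97 MJ.

40.0 MJ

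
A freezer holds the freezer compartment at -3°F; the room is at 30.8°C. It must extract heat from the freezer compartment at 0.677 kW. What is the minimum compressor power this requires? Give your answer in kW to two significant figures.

0.13 kW

In absolute terms T_C = 253.71 K and T_H = 303.95 K, so ΔT = 50.24 K.
COP_Carnot = T_C/ΔT = 253.71/50.24 = 5.049.
Ẇ_min = Q̇/COP_Carnot = 0.6770/5.049 = 0.1341 kW.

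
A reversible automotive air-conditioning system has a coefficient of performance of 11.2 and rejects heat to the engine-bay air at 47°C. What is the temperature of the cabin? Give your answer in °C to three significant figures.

20.8 °C

For a Carnot refrigerator COP_R = T_C/(T_H − T_C), so T_C = COP·T_H/(1 + COP).
With T_H = 320.15 K, T_C = 11.2 × 320.15/12.20 = 293.91 K.
Converting, 293.91 K = 20.76°C.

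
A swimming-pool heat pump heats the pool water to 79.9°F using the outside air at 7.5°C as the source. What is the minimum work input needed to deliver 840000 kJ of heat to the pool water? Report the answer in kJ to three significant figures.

In absolute terms T_C = 280.65 K and T_H = 299.76 K, so ΔT = 19.11 K.
The reversible limit is COP_HP = T_H/ΔT = 15.69, so W_min = Q_H/COP = Q_H·ΔT/T_H.
W_min = 840000 × 19.11/299.76 = 53550 kJ.

53600 kJ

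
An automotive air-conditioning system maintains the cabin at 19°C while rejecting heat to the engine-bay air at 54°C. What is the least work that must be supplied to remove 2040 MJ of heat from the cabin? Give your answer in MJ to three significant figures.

244 MJ

In absolute terms T_C = 292.15 K and T_H = 327.15 K, so ΔT = 35.00 K.
The reversible limit is COP_R = T_C/ΔT = 8.347, so W_min = Q_C/COP = Q_C·ΔT/T_C.
W_min = 2040 × 35.00/292.15 = 244.4 MJ.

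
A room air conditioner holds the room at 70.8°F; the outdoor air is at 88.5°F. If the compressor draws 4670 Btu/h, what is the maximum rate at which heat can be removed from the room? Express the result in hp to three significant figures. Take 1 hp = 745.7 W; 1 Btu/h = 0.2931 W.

55.0 hp

In absolute terms T_C = 294.71 K and T_H = 304.54 K, so ΔT = 9.833 K.
COP_Carnot = T_C/ΔT = 294.71/9.833 = 29.97.
Q̇_max = COP_Carnot × Ẇ = 29.97 × 4670 Btu/h = 140000 Btu/h = 55.01 hp.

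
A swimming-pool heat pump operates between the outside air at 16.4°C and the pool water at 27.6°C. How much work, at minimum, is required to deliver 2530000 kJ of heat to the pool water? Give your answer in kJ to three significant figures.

94200 kJ

In absolute terms T_C = 289.55 K and T_H = 300.75 K, so ΔT = 11.20 K.
The reversible limit is COP_HP = T_H/ΔT = 26.85, so W_min = Q_H/COP = Q_H·ΔT/T_H.
W_min = 2530000 × 11.20/300.75 = 94220 kJ.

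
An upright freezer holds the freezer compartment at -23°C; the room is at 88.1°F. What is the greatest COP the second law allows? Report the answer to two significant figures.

4.6

In absolute terms T_C = 250.15 K and T_H = 304.32 K, so ΔT = 54.17 K.
For a reversible cycle, COP_Carnot = T_C/ΔT = 250.15/54.17 = 4.618.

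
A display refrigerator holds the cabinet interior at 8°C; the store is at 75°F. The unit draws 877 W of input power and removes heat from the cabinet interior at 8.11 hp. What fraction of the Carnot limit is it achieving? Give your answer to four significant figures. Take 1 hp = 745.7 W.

0.3897

Converting, Q̇_C = 8.110 hp = 6048 W, so COP_actual = Q̇_C/Ẇ = 6048/877.0 = 6.896.
In absolute terms T_C = 281.15 K and T_H = 297.04 K, so ΔT = 15.89 K.
COP_Carnot = T_C/ΔT = 281.15/15.89 = 17.69.
η_II = COP_actual/COP_Carnot = 6.896/17.69 = 0.3897.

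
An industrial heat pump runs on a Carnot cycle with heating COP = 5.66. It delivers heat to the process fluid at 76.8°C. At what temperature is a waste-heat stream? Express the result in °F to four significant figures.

COP_HP = T_H/(T_H − T_C) gives T_H − T_C = T_H/COP.
With T_H = 349.95 K, T_C = 349.95 × (1 − 1/5.66) = 288.12 K.
Converting, 288.12 K = 58.95°F.

58.95 °F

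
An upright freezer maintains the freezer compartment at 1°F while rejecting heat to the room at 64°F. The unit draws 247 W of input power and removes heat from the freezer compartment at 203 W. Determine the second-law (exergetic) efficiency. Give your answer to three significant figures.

COP_actual = Q̇_C/Ẇ = 203.0/247.0 = 0.8219.
In absolute terms T_C = 255.93 K and T_H = 290.93 K, so ΔT = 35.00 K.
COP_Carnot = T_C/ΔT = 255.93/35.00 = 7.312.
η_II = COP_actual/COP_Carnot = 0.8219/7.312 = 0.1124.

0.112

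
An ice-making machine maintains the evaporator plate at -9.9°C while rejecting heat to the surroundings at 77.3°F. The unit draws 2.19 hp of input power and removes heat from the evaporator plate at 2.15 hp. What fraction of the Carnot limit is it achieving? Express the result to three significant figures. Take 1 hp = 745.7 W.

0.131

COP_actual = Q̇_C/Ẇ = 2.150/2.190 = 0.9817.
In absolute terms T_C = 263.25 K and T_H = 298.32 K, so ΔT = 35.07 K.
COP_Carnot = T_C/ΔT = 263.25/35.07 = 7.507.
η_II = COP_actual/COP_Carnot = 0.9817/7.507 = 0.1308.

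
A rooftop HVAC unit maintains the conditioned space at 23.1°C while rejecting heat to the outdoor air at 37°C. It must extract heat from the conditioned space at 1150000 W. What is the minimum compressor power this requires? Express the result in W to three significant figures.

In absolute terms T_C = 296.25 K and T_H = 310.15 K, so ΔT = 13.90 K.
COP_Carnot = T_C/ΔT = 296.25/13.90 = 21.31.
Ẇ_min = Q̇/COP_Carnot = 1150000/21.31 = 53960 W.

54000 W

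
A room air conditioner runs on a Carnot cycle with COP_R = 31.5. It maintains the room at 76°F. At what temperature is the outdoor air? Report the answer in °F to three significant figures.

93.0 °F

COP_R = T_C/(T_H − T_C) gives T_H − T_C = T_C/COP.
With T_C = 297.59 K, T_H = 297.59 × (1 + 1/31.5) = 307.04 K.
Converting, 307.04 K = 93.01°F.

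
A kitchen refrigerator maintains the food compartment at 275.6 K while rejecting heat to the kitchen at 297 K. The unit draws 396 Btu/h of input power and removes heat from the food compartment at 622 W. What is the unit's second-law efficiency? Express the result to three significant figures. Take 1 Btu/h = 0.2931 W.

Converting, Q̇_C = 622.0 W = 2122 Btu/h, so COP_actual = Q̇_C/Ẇ = 2122/396.0 = 5.359.
The reservoir spacing is ΔT = 297 − 275.6 = 21.40 K.
COP_Carnot = T_C/ΔT = 275.60/21.40 = 12.88.
η_II = COP_actual/COP_Carnot = 5.359/12.88 = 0.4161.

0.416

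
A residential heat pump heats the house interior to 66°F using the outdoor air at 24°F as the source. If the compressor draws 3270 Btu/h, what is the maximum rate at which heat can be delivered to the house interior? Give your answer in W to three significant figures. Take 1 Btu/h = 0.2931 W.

12000 W

In absolute terms T_C = 268.71 K and T_H = 292.04 K, so ΔT = 23.33 K.
COP_Carnot = T_H/ΔT = 292.04/23.33 = 12.52.
Q̇_max = COP_Carnot × Ẇ = 12.52 × 3270 Btu/h = 40930 Btu/h = 12000 W.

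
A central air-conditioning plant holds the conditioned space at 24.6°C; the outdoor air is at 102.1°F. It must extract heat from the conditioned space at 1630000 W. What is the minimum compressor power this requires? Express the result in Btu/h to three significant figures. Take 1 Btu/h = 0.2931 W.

268000 Btu/h

In absolute terms T_C = 297.75 K and T_H = 312.09 K, so ΔT = 14.34 K.
COP_Carnot = T_C/ΔT = 297.75/14.34 = 20.76.
Ẇ_min = Q̇/COP_Carnot = 1630000/20.76 = 78530 W = 267900 Btu/h.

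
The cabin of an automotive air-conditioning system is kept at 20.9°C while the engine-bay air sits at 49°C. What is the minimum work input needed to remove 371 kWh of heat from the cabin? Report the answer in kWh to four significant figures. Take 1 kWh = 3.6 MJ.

In absolute terms T_C = 294.05 K and T_H = 322.15 K, so ΔT = 28.10 K.
The reversible limit is COP_R = T_C/ΔT = 10.46, so W_min = Q_C/COP = Q_C·ΔT/T_C.
W_min = 371.0 × 28.10/294.05 = 35.45 kWh.

35.45 kWh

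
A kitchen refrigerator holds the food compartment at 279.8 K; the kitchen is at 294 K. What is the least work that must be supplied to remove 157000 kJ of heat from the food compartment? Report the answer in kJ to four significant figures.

7968 kJ

The reservoir spacing is ΔT = 294 − 279.8 = 14.20 K.
The reversible limit is COP_R = T_C/ΔT = 19.70, so W_min = Q_C/COP = Q_C·ΔT/T_C.
W_min = 157000 × 14.20/279.80 = 7968 kJ.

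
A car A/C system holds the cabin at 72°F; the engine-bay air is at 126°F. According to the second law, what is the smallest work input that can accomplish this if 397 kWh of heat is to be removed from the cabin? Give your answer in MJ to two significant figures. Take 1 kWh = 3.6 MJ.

150 MJ

In absolute terms T_C = 295.37 K and T_H = 325.37 K, so ΔT = 30.00 K.
The reversible limit is COP_R = T_C/ΔT = 9.846, so W_min = Q_C/COP = Q_C·ΔT/T_C.
W_min = 397.0 × 30.00/295.37 = 40.32 kWh = 145.2 MJ.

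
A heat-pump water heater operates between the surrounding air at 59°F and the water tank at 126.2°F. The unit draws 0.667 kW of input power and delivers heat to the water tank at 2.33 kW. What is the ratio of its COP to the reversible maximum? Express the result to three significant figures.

COP_actual = Q̇_H/Ẇ = 2.330/0.6670 = 3.493.
In absolute terms T_C = 288.15 K and T_H = 325.48 K, so ΔT = 37.33 K.
COP_Carnot = T_H/ΔT = 325.48/37.33 = 8.718.
η_II = COP_actual/COP_Carnot = 3.493/8.718 = 0.4007.

0.401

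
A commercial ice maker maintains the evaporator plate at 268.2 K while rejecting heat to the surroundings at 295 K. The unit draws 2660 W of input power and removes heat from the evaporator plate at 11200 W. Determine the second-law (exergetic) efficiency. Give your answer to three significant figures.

0.421

COP_actual = Q̇_C/Ẇ = 11200/2660 = 4.211.
The reservoir spacing is ΔT = 295 − 268.2 = 26.80 K.
COP_Carnot = T_C/ΔT = 268.20/26.80 = 10.01.
η_II = COP_actual/COP_Carnot = 4.211/10.01 = 0.4207.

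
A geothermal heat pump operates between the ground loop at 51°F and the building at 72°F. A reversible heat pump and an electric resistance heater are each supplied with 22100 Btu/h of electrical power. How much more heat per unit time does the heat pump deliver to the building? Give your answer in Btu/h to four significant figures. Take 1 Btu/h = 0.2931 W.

537400 Btu/h

In absolute terms T_C = 283.71 K and T_H = 295.37 K, so ΔT = 11.67 K.
COP_Carnot = T_H/ΔT = 295.37/11.67 = 25.32.
The heat pump delivers Q̇_H = COP × Ẇ = 559500 Btu/h; the resistance heater delivers Ẇ = 22100 Btu/h.
Extra = (COP − 1)·Ẇ = 537400 Btu/h.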